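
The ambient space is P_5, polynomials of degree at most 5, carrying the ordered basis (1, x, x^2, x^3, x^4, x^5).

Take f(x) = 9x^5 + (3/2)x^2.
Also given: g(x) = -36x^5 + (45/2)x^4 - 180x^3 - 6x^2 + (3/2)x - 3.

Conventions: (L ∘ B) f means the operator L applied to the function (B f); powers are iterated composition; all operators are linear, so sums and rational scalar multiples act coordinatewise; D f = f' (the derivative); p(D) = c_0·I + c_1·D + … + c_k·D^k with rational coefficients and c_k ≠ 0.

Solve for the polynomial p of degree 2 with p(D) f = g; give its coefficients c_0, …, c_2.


p(D) = -4·I + (1/2)·D − D^2, i.e. c_0 = -4, c_1 = 1/2, c_2 = -1

D^0 f = 9x^5 + (3/2)x^2
D^1 f = 45x^4 + 3x
D^2 f = 180x^3 + 3
matching coefficients of g against c_0 f + c_1 Df + … from the top degree down determines the c_i
solution: c_0 = -4, c_1 = 1/2, c_2 = -1


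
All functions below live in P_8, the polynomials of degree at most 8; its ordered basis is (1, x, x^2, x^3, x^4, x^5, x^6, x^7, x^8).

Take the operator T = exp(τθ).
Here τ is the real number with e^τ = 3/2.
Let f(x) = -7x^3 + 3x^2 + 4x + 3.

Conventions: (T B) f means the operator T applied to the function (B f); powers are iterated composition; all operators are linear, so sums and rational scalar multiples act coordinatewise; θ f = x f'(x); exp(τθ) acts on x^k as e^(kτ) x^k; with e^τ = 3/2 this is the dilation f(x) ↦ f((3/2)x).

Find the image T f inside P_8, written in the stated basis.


exp(τθ) x^k = e^(kτ) x^k; with e^τ = 3/2 this sends x^k to (3/2)^k x^k
x ↦ 3/2 x
x^2 ↦ 9/4 x^2
x^3 ↦ 27/8 x^3
applying this coordinatewise to f: exp(τθ) f = -(189/8)x^3 + (27/4)x^2 + 6x + 3

g(x) = -(189/8)x^3 + (27/4)x^2 + 6x + 3


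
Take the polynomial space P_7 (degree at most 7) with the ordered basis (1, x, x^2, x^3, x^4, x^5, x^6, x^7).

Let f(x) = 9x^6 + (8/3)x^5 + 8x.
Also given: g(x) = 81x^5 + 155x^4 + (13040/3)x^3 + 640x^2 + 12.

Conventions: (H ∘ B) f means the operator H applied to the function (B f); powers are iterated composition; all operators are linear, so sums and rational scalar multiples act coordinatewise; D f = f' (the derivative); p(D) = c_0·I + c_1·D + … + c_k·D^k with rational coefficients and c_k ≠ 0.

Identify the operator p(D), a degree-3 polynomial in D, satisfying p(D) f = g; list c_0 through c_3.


D^0 f = 9x^6 + (8/3)x^5 + 8x
D^1 f = 54x^5 + (40/3)x^4 + 8
D^2 f = 270x^4 + (160/3)x^3
D^3 f = 1080x^3 + 160x^2
matching coefficients of g against c_0 f + c_1 Df + … from the top degree down determines the c_i
solution: c_0 = 0, c_1 = 3/2, c_2 = 1/2, c_3 = 4

p(D) = (3/2)·D + (1/2)·D^2 + 4·D^3, i.e. c_0 = 0, c_1 = 3/2, c_2 = 1/2, c_3 = 4


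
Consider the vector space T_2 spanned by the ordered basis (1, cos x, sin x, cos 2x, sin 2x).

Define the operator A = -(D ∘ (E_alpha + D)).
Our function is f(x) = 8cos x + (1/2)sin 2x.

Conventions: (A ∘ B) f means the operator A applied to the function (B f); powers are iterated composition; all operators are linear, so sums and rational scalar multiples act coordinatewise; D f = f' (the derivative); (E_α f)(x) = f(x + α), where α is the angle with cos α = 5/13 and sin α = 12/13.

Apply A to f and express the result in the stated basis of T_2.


E_alpha f = (40/13)cos x - (96/13)sin x + (60/169)cos 2x - (119/338)sin 2x
D f = -8sin x + cos 2x
(E_alpha + D) f = (40/13)cos x - (200/13)sin x + (229/169)cos 2x - (119/338)sin 2x
D (E_alpha + D) f = -(200/13)cos x - (40/13)sin x - (119/169)cos 2x - (458/169)sin 2x
(-(D ∘ (E_alpha + D))) f = (200/13)cos x + (40/13)sin x + (119/169)cos 2x + (458/169)sin 2x

the result is g(x) = (200/13)cos x + (40/13)sin x + (119/169)cos 2x + (458/169)sin 2x


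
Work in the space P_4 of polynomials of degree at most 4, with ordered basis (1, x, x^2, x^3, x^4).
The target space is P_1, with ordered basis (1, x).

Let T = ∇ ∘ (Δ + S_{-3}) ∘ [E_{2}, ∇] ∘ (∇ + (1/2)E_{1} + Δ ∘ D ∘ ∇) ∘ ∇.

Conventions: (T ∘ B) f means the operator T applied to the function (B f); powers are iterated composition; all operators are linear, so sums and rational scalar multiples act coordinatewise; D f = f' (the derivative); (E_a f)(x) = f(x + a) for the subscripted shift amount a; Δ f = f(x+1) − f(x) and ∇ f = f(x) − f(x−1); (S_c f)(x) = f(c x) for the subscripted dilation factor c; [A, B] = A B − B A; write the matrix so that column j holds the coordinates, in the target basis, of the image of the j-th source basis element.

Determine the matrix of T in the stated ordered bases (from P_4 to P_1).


the matrix is [[0, 0, 0, 0, 0]; [0, 0, 0, 0, 0]] (rows listed top to bottom)

image of 1: 0
image of x: 0
image of x^2: 0
image of x^3: 0
image of x^4: 0
each image's coordinates form column j of the matrix


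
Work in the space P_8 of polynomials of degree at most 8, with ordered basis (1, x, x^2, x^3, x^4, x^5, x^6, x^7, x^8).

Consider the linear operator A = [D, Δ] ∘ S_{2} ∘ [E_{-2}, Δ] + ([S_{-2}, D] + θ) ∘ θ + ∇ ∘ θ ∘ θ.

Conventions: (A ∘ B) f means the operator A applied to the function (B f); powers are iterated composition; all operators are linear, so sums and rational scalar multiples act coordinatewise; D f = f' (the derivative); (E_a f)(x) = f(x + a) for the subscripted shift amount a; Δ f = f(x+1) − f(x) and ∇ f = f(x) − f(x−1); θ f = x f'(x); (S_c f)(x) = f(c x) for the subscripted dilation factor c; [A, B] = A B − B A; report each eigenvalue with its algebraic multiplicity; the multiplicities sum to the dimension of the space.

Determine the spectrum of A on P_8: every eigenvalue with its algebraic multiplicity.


λ = 0 (multiplicity 1), λ = 1 (multiplicity 1), λ = 4 (multiplicity 1), λ = 9 (multiplicity 1), λ = 16 (multiplicity 1), λ = 25 (multiplicity 1), λ = 36 (multiplicity 1), λ = 49 (multiplicity 1), λ = 64 (multiplicity 1)

image of 1: 0
image of x: x + 4
image of x^2: 4x^2 - 16x - 4
image of x^3: 9x^3 + 135x^2 - 27x + 9
image of x^4: 16x^4 - 320x^3 - 96x^2 + 64x - 16
image of x^5: 25x^5 + 1325x^4 - 250x^3 + 250x^2 - 125x + 25
image of x^6: 36x^6 - 3240x^5 - 540x^4 + 720x^3 - 540x^2 + 216x - 36
image of x^7: 49x^7 + 9751x^6 - 1029x^5 + 1715x^4 - 1715x^3 + 1029x^2 - 343x + 49
image of x^8: 64x^8 - 24064x^7 - 1792x^6 + 3584x^5 - 4480x^4 + 3584x^3 - 1792x^2 + 512x - 64
the matrix is upper triangular; its diagonal is (0, 1, 4, 9, 16, 25, 36, 49, 64)
for a triangular matrix the eigenvalues are the diagonal entries, with algebraic multiplicity their repetition count


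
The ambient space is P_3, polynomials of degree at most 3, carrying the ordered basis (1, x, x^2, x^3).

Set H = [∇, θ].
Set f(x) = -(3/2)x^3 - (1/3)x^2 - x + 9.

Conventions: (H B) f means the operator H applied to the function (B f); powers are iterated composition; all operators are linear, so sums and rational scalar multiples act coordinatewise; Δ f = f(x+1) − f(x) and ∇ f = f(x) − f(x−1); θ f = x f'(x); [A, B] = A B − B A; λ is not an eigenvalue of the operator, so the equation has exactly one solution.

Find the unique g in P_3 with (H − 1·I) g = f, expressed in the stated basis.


write g with unknown coordinates in the stated basis and equate coefficients in (H − 1·I) g = f
solving from the highest basis element down gives g = (3/2)x^3 + (29/6)x^2 + (5/3)x - 25/2
check: H g = (9/2)x^2 + (2/3)x - 7/2
so H g − 1·g = -(3/2)x^3 - (1/3)x^2 - x + 9 = f ✓

g(x) = (3/2)x^3 + (29/6)x^2 + (5/3)x - 25/2


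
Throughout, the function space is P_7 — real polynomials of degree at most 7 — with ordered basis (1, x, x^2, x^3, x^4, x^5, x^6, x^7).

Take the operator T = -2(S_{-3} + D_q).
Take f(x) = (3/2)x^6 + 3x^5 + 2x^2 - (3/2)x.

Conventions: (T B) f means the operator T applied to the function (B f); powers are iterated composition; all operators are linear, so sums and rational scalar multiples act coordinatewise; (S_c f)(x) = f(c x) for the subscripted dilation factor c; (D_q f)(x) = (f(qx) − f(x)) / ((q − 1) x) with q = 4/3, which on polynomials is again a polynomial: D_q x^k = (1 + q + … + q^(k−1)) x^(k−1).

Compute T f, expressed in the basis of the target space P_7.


S_{-3} f = (2187/2)x^6 - 729x^5 + 18x^2 + (9/2)x
D_q f = (3367/162)x^5 + (781/27)x^4 + (14/3)x - 3/2
(S_{-3} + D_q) f = (2187/2)x^6 - (114731/162)x^5 + (781/27)x^4 + 18x^2 + (55/6)x - 3/2
(-2(S_{-3} + D_q)) f = -2187x^6 + (114731/81)x^5 - (1562/27)x^4 - 36x^2 - (55/3)x + 3

the result is g(x) = -2187x^6 + (114731/81)x^5 - (1562/27)x^4 - 36x^2 - (55/3)x + 3


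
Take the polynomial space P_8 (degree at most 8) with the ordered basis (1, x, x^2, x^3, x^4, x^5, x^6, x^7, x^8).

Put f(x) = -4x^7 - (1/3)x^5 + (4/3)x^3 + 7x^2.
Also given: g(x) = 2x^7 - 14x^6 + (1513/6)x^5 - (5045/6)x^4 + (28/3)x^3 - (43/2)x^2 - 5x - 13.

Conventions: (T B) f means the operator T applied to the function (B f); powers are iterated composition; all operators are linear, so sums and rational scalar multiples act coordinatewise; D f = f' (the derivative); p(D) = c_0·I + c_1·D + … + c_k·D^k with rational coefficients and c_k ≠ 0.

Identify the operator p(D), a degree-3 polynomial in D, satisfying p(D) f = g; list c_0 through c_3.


p(D) = -(1/2)·I + (1/2)·D − (3/2)·D^2 + D^3, i.e. c_0 = -1/2, c_1 = 1/2, c_2 = -3/2, c_3 = 1

D^0 f = -4x^7 - (1/3)x^5 + (4/3)x^3 + 7x^2
D^1 f = -28x^6 - (5/3)x^4 + 4x^2 + 14x
D^2 f = -168x^5 - (20/3)x^3 + 8x + 14
D^3 f = -840x^4 - 20x^2 + 8
matching coefficients of g against c_0 f + c_1 Df + … from the top degree down determines the c_i
solution: c_0 = -1/2, c_1 = 1/2, c_2 = -3/2, c_3 = 1


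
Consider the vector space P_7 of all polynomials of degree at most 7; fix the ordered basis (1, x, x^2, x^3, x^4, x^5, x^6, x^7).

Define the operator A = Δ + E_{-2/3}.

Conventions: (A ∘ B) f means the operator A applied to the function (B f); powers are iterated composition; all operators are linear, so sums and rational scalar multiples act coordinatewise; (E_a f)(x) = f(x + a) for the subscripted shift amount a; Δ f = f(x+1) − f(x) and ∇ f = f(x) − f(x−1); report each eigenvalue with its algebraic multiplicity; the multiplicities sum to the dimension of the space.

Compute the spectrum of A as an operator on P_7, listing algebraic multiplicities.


λ = 1 (multiplicity 8)

image of 1: 1
image of x: x + 1/3
image of x^2: x^2 + (2/3)x + 13/9
image of x^3: x^3 + x^2 + (13/3)x + 19/27
image of x^4: x^4 + (4/3)x^3 + (26/3)x^2 + (76/27)x + 97/81
image of x^5: x^5 + (5/3)x^4 + (130/9)x^3 + (190/27)x^2 + (485/81)x + 211/243
image of x^6: x^6 + 2x^5 + (65/3)x^4 + (380/27)x^3 + (485/27)x^2 + (422/81)x + 793/729
image of x^7: x^7 + (7/3)x^6 + (91/3)x^5 + (665/27)x^4 + (3395/81)x^3 + (1477/81)x^2 + (5551/729)x + 2059/2187
the matrix is upper triangular; its diagonal is (1, 1, 1, 1, 1, 1, 1, 1)
for a triangular matrix the eigenvalues are the diagonal entries, with algebraic multiplicity their repetition count


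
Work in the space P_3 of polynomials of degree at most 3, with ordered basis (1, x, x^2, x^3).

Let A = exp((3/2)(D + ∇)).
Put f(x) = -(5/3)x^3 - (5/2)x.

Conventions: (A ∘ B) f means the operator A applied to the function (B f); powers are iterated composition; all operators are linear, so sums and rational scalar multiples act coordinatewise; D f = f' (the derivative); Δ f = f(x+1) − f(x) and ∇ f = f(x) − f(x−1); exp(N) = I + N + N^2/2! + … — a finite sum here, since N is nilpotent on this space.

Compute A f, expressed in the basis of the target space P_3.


order-1 term: -15x^2 + (15/2)x - 10
order-2 term: -45x + 45/2
order-3 term: -45
the series for exp((3/2)(D + ∇)) f terminates at order 3
exp((3/2)(D + ∇)) f = -(5/3)x^3 - 15x^2 - 40x - 65/2

the image equals g(x) = -(5/3)x^3 - 15x^2 - 40x - 65/2


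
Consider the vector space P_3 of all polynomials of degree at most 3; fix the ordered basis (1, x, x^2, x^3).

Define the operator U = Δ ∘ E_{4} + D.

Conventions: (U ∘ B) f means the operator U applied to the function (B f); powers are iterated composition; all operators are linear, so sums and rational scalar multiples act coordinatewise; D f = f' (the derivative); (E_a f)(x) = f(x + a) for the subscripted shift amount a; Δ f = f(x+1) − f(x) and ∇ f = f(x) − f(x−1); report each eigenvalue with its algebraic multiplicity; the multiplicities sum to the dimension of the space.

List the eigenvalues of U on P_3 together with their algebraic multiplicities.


image of 1: 0
image of x: 2
image of x^2: 4x + 9
image of x^3: 6x^2 + 27x + 61
the matrix is upper triangular; its diagonal is (0, 0, 0, 0)
for a triangular matrix the eigenvalues are the diagonal entries, with algebraic multiplicity their repetition count

λ = 0 (multiplicity 4)


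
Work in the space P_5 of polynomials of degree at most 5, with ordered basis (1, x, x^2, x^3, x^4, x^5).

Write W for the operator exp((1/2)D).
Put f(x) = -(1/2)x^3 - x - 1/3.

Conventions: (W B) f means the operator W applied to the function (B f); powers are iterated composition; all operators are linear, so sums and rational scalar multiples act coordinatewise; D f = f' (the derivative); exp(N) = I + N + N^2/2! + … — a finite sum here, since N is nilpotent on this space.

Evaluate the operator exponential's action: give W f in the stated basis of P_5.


order-1 term: -(3/4)x^2 - 1/2
order-2 term: -(3/8)x
order-3 term: -1/16
the series for exp((1/2)D) f terminates at order 3
exp((1/2)D) f = -(1/2)x^3 - (3/4)x^2 - (11/8)x - 43/48

the result is g(x) = -(1/2)x^3 - (3/4)x^2 - (11/8)x - 43/48


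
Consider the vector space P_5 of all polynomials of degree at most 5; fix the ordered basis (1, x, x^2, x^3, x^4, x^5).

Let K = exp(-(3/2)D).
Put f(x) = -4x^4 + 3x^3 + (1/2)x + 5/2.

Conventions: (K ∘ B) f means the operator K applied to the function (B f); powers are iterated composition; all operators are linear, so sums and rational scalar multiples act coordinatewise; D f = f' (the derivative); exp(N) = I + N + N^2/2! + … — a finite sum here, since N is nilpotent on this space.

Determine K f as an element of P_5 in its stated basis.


g(x) = -4x^4 + 27x^3 - (135/2)x^2 + (299/4)x - 229/8

order-1 term: 24x^3 - (27/2)x^2 - 3/4
order-2 term: -54x^2 + (81/4)x
order-3 term: 54x - 81/8
order-4 term: -81/4
the series for exp(-(3/2)D) f terminates at order 4
exp(-(3/2)D) f = -4x^4 + 27x^3 - (135/2)x^2 + (299/4)x - 229/8


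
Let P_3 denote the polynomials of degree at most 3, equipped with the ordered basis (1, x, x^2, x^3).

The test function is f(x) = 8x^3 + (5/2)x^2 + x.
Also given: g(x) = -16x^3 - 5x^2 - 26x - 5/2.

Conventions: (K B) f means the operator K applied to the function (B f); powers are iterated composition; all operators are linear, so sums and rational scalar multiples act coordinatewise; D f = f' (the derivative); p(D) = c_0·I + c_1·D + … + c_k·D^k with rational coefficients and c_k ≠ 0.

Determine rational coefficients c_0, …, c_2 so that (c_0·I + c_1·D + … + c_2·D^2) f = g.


p(D) = -2·I − (1/2)·D^2, i.e. c_0 = -2, c_1 = 0, c_2 = -1/2

D^0 f = 8x^3 + (5/2)x^2 + x
D^1 f = 24x^2 + 5x + 1
D^2 f = 48x + 5
matching coefficients of g against c_0 f + c_1 Df + … from the top degree down determines the c_i
solution: c_0 = -2, c_1 = 0, c_2 = -1/2


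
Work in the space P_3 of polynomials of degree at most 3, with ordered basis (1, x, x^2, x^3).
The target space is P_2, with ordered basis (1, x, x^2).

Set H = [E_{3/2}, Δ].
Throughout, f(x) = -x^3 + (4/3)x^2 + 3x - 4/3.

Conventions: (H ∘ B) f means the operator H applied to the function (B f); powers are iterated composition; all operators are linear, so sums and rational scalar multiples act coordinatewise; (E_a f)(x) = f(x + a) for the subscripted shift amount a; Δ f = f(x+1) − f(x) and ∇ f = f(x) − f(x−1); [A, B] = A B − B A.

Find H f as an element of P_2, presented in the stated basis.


Δ f = -3x^2 - (1/3)x + 10/3
E_{3/2} Δ f = -3x^2 - (28/3)x - 47/12
E_{3/2} f = -x^3 - (19/6)x^2 + (1/4)x + 67/24
Δ E_{3/2} f = -3x^2 - (28/3)x - 47/12
[E_{3/2}, Δ] f = 0

the image equals g(x) = 0


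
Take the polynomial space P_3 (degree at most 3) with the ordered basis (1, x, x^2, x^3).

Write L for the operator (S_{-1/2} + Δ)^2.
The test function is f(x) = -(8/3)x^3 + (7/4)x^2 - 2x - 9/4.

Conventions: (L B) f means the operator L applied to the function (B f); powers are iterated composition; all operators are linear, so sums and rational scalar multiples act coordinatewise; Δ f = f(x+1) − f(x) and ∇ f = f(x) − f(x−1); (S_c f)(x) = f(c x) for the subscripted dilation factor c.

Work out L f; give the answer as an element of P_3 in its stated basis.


S_{-1/2} f = (1/3)x^3 + (7/16)x^2 + x - 9/4
Δ f = -8x^2 - (9/2)x - 35/12
(S_{-1/2} + Δ) f = (1/3)x^3 - (121/16)x^2 - (7/2)x - 31/6
S_{-1/2} (S_{-1/2} + Δ) f = -(1/24)x^3 - (121/64)x^2 + (7/4)x - 31/6
Δ (S_{-1/2} + Δ) f = x^2 - (113/8)x - 515/48
(S_{-1/2} + Δ) (S_{-1/2} + Δ) f = -(1/24)x^3 - (57/64)x^2 - (99/8)x - 763/48

the image equals g(x) = -(1/24)x^3 - (57/64)x^2 - (99/8)x - 763/48


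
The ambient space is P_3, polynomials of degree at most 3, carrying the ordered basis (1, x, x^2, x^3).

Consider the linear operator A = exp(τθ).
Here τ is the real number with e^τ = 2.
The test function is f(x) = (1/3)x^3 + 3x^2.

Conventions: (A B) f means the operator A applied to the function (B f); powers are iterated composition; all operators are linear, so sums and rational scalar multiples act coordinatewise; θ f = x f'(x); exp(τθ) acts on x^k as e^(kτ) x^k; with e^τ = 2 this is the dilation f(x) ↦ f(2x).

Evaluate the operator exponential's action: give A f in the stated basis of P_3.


the image equals g(x) = (8/3)x^3 + 12x^2

exp(τθ) x^k = e^(kτ) x^k; with e^τ = 2 this sends x^k to 2^k x^k
x^2 ↦ 4 x^2
x^3 ↦ 8 x^3
applying this coordinatewise to f: exp(τθ) f = (8/3)x^3 + 12x^2


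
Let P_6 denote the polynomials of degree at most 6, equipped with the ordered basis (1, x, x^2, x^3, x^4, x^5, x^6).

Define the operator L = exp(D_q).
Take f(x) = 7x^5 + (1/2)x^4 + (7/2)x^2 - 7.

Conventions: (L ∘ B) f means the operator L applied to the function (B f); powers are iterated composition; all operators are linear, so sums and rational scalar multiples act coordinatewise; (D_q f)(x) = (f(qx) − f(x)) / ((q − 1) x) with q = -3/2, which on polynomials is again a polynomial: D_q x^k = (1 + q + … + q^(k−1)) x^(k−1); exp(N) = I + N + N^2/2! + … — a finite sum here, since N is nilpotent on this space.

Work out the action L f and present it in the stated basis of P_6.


order-1 term: (385/16)x^4 - (13/16)x^3 - (7/4)x
order-2 term: -(5005/256)x^3 - (91/128)x^2 - 7/8
order-3 term: -(35035/3072)x^2 + (91/768)x
order-4 term: (35035/24576)x + 91/3072
order-5 term: 7007/24576
the series for exp(D_q) f terminates at order 5
exp(D_q) f = 7x^5 + (393/16)x^4 - (5213/256)x^3 - (26467/3072)x^2 - (1687/8192)x - 185801/24576

g(x) = 7x^5 + (393/16)x^4 - (5213/256)x^3 - (26467/3072)x^2 - (1687/8192)x - 185801/24576


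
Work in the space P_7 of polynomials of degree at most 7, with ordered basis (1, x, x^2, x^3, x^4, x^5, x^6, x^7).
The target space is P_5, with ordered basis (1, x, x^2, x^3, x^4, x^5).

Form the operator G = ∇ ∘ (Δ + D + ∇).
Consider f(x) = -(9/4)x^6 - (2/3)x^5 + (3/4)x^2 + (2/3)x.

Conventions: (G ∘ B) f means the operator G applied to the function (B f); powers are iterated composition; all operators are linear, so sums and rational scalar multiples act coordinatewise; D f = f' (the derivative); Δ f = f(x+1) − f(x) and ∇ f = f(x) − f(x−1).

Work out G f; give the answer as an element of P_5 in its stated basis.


the image equals g(x) = -(405/2)x^4 + 365x^3 - 615x^2 + (2435/6)x - 389/3

Δ f = -(27/2)x^5 - (445/12)x^4 - (155/3)x^3 - (485/12)x^2 - (46/3)x - 3/2
D f = -(27/2)x^5 - (10/3)x^4 + (3/2)x + 2/3
∇ f = -(27/2)x^5 + (365/12)x^4 - (115/3)x^3 + (325/12)x^2 - (26/3)x + 3/2
(Δ + D + ∇) f = -(81/2)x^5 - 10x^4 - 90x^3 - (40/3)x^2 - (45/2)x + 2/3
∇ (Δ + D + ∇) f = -(405/2)x^4 + 365x^3 - 615x^2 + (2435/6)x - 389/3


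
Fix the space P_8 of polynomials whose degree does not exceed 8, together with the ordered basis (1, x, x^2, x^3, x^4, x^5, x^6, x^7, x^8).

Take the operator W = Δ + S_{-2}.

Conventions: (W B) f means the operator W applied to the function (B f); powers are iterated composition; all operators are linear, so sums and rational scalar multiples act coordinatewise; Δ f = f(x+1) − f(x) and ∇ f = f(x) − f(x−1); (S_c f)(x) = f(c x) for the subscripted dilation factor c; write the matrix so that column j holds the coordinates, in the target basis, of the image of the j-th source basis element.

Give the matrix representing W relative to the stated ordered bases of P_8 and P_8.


the matrix is [[1, 1, 1, 1, 1, 1, 1, 1, 1]; [0, -2, 2, 3, 4, 5, 6, 7, 8]; [0, 0, 4, 3, 6, 10, 15, 21, 28]; [0, 0, 0, -8, 4, 10, 20, 35, 56]; [0, 0, 0, 0, 16, 5, 15, 35, 70]; [0, 0, 0, 0, 0, -32, 6, 21, 56]; [0, 0, 0, 0, 0, 0, 64, 7, 28]; [0, 0, 0, 0, 0, 0, 0, -128, 8]; [0, 0, 0, 0, 0, 0, 0, 0, 256]] (rows listed top to bottom)

image of 1: 1
image of x: -2x + 1
image of x^2: 4x^2 + 2x + 1
image of x^3: -8x^3 + 3x^2 + 3x + 1
image of x^4: 16x^4 + 4x^3 + 6x^2 + 4x + 1
image of x^5: -32x^5 + 5x^4 + 10x^3 + 10x^2 + 5x + 1
image of x^6: 64x^6 + 6x^5 + 15x^4 + 20x^3 + 15x^2 + 6x + 1
image of x^7: -128x^7 + 7x^6 + 21x^5 + 35x^4 + 35x^3 + 21x^2 + 7x + 1
image of x^8: 256x^8 + 8x^7 + 28x^6 + 56x^5 + 70x^4 + 56x^3 + 28x^2 + 8x + 1
each image's coordinates form column j of the matrix


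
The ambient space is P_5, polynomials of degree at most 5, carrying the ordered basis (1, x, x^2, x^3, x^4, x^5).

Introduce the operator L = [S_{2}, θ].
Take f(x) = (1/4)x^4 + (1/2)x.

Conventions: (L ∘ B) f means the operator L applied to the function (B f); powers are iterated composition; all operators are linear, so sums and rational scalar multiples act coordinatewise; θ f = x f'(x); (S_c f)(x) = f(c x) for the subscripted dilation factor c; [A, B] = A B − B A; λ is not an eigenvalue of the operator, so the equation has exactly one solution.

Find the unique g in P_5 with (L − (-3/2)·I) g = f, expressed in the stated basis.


write g with unknown coordinates in the stated basis and equate coefficients in (L − (-3/2)·I) g = f
solving from the highest basis element down gives g = (1/6)x^4 + (1/3)x
check: L g = 0
so L g − (-3/2)·g = (1/4)x^4 + (1/2)x = f ✓

the image equals g(x) = (1/6)x^4 + (1/3)x


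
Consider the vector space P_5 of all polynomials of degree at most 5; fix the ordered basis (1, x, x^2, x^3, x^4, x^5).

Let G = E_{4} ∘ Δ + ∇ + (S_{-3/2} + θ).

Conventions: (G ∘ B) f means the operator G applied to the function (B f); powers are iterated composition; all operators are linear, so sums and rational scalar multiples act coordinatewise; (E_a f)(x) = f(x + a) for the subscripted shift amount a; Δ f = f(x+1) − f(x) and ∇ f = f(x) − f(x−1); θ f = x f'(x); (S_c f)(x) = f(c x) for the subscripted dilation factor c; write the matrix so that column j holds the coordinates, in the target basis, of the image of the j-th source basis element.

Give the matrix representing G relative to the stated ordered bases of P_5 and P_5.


image of 1: 1
image of x: -(1/2)x + 2
image of x^2: (17/4)x^2 + 4x + 8
image of x^3: -(3/8)x^3 + 6x^2 + 24x + 62
image of x^4: (145/16)x^4 + 8x^3 + 48x^2 + 248x + 368
image of x^5: -(83/32)x^5 + 10x^4 + 80x^3 + 620x^2 + 1840x + 2102
each image's coordinates form column j of the matrix

the matrix is [[1, 2, 8, 62, 368, 2102]; [0, -1/2, 4, 24, 248, 1840]; [0, 0, 17/4, 6, 48, 620]; [0, 0, 0, -3/8, 8, 80]; [0, 0, 0, 0, 145/16, 10]; [0, 0, 0, 0, 0, -83/32]] (rows listed top to bottom)


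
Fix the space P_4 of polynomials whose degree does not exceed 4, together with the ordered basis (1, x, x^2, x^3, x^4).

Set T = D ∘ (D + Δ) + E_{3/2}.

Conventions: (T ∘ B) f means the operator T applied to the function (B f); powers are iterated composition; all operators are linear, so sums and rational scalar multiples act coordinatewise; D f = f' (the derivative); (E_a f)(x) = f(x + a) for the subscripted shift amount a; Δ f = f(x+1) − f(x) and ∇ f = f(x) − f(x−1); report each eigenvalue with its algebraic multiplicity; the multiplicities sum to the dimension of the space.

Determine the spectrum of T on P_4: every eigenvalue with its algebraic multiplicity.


λ = 1 (multiplicity 5)

image of 1: 1
image of x: x + 3/2
image of x^2: x^2 + 3x + 25/4
image of x^3: x^3 + (9/2)x^2 + (75/4)x + 51/8
image of x^4: x^4 + 6x^3 + (75/2)x^2 + (51/2)x + 145/16
the matrix is upper triangular; its diagonal is (1, 1, 1, 1, 1)
for a triangular matrix the eigenvalues are the diagonal entries, with algebraic multiplicity their repetition count


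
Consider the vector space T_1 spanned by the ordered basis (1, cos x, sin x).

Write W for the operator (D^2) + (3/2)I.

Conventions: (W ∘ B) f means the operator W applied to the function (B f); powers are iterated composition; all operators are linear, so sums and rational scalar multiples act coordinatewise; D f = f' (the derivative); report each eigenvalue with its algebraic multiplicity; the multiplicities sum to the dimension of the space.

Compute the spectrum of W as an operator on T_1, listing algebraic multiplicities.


λ = 1/2 (multiplicity 2), λ = 3/2 (multiplicity 1)

image of 1: 3/2
image of cos x: (1/2)cos x
image of sin x: (1/2)sin x
the matrix is diagonal; its diagonal is (3/2, 1/2, 1/2)
for a triangular matrix the eigenvalues are the diagonal entries, with algebraic multiplicity their repetition count


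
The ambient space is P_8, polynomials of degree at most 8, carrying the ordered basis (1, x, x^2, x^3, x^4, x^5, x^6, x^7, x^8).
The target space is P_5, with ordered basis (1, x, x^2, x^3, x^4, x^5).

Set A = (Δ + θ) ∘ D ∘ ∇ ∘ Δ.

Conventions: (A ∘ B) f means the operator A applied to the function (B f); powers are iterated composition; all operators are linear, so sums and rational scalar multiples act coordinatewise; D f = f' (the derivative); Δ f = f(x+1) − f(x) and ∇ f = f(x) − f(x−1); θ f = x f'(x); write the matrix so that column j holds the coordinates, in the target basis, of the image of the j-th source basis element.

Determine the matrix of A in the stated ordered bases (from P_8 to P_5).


the matrix is [[0, 0, 0, 0, 24, 60, 180, 420, 1008]; [0, 0, 0, 0, 24, 120, 420, 1260, 3472]; [0, 0, 0, 0, 0, 120, 360, 1680, 5040]; [0, 0, 0, 0, 0, 0, 360, 840, 5040]; [0, 0, 0, 0, 0, 0, 0, 840, 1680]; [0, 0, 0, 0, 0, 0, 0, 0, 1680]] (rows listed top to bottom)

image of 1: 0
image of x: 0
image of x^2: 0
image of x^3: 0
image of x^4: 24x + 24
image of x^5: 120x^2 + 120x + 60
image of x^6: 360x^3 + 360x^2 + 420x + 180
image of x^7: 840x^4 + 840x^3 + 1680x^2 + 1260x + 420
image of x^8: 1680x^5 + 1680x^4 + 5040x^3 + 5040x^2 + 3472x + 1008
each image's coordinates form column j of the matrix


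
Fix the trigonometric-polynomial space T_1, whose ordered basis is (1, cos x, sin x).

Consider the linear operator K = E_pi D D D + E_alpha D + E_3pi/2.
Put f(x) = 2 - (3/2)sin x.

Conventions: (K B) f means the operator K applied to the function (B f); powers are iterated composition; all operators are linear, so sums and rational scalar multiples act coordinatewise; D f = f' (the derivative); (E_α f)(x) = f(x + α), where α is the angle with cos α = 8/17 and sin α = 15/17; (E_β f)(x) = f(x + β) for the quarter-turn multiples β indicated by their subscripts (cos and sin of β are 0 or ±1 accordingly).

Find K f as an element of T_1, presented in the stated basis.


g(x) = 2 - (12/17)cos x + (45/34)sin x

D f = -(3/2)cos x
D D f = (3/2)sin x
D D D f = (3/2)cos x
E_pi D D D f = -(3/2)cos x
D f = -(3/2)cos x
E_alpha D f = -(12/17)cos x + (45/34)sin x
E_3pi/2 f = 2 + (3/2)cos x
(E_pi D D D + E_alpha D + E_3pi/2) f = 2 - (12/17)cos x + (45/34)sin x


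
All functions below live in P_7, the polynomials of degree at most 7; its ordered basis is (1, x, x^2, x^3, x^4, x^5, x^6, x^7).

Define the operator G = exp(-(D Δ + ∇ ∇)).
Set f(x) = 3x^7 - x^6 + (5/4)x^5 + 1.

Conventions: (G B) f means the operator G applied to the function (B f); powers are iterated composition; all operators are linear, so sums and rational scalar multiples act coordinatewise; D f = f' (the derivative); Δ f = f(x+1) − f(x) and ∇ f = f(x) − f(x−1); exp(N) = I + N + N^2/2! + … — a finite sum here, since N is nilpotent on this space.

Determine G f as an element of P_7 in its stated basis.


order-1 term: -252x^5 + 375x^4 - 2000x^3 + (3765/2)x^2 - (3381/2)x + 1825/4
order-2 term: 5040x^3 - 8280x^2 + 25590x - 13290
order-3 term: -20160x + 16080
the series for exp(-(D Δ + ∇ ∇)) f terminates at order 3
exp(-(D Δ + ∇ ∇)) f = 3x^7 - x^6 - (1003/4)x^5 + 375x^4 + 3040x^3 - (12795/2)x^2 + (7479/2)x + 12989/4

g(x) = 3x^7 - x^6 - (1003/4)x^5 + 375x^4 + 3040x^3 - (12795/2)x^2 + (7479/2)x + 12989/4


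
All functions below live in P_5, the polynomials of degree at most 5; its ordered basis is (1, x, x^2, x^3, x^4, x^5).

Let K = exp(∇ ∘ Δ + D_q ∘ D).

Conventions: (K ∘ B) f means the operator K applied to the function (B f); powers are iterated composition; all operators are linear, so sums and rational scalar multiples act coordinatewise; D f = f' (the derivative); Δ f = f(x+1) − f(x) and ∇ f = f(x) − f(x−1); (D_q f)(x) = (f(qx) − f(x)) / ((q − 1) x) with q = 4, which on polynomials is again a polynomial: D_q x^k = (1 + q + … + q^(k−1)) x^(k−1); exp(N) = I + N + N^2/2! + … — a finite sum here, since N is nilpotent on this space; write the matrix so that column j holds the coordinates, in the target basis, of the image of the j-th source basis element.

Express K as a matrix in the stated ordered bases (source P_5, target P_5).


image of 1: 1
image of x: x
image of x^2: x^2 + 4
image of x^3: x^3 + 21x
image of x^4: x^4 + 96x^2 + 194
image of x^5: x^5 + 445x^3 + (9365/2)x
each image's coordinates form column j of the matrix

the matrix is [[1, 0, 4, 0, 194, 0]; [0, 1, 0, 21, 0, 9365/2]; [0, 0, 1, 0, 96, 0]; [0, 0, 0, 1, 0, 445]; [0, 0, 0, 0, 1, 0]; [0, 0, 0, 0, 0, 1]] (rows listed top to bottom)


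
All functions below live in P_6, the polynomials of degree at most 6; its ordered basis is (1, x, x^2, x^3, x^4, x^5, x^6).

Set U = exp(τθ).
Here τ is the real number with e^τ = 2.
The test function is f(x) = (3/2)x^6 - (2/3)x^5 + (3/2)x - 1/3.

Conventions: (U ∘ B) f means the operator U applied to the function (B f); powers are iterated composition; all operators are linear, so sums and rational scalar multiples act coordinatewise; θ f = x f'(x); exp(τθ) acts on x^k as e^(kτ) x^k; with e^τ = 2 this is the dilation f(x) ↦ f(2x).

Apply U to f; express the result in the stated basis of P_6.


g(x) = 96x^6 - (64/3)x^5 + 3x - 1/3

exp(τθ) x^k = e^(kτ) x^k; with e^τ = 2 this sends x^k to 2^k x^k
x ↦ 2 x
x^5 ↦ 32 x^5
x^6 ↦ 64 x^6
applying this coordinatewise to f: exp(τθ) f = 96x^6 - (64/3)x^5 + 3x - 1/3


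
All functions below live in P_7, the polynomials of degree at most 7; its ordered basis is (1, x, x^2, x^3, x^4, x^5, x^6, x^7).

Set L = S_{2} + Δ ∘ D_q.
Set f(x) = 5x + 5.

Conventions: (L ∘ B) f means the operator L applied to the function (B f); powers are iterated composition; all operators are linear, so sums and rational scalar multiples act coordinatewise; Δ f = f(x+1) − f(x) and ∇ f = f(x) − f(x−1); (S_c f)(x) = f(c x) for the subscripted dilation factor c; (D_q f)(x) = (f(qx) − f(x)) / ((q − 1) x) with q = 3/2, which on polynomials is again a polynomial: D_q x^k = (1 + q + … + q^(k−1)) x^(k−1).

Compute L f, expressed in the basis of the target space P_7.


S_{2} f = 10x + 5
D_q f = 5
Δ D_q f = 0
(S_{2} + Δ ∘ D_q) f = 10x + 5

g(x) = 10x + 5


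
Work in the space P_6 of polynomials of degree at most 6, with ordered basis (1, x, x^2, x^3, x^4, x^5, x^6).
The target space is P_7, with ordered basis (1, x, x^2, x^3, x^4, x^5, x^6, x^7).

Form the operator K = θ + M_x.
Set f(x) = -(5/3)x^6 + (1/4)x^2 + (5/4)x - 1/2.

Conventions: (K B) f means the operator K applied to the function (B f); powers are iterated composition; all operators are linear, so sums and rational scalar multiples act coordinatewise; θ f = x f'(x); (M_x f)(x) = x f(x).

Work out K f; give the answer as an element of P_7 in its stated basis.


g(x) = -(5/3)x^7 - 10x^6 + (1/4)x^3 + (7/4)x^2 + (3/4)x

θ f = -10x^6 + (1/2)x^2 + (5/4)x
M_x f = -(5/3)x^7 + (1/4)x^3 + (5/4)x^2 - (1/2)x
(θ + M_x) f = -(5/3)x^7 - 10x^6 + (1/4)x^3 + (7/4)x^2 + (3/4)x


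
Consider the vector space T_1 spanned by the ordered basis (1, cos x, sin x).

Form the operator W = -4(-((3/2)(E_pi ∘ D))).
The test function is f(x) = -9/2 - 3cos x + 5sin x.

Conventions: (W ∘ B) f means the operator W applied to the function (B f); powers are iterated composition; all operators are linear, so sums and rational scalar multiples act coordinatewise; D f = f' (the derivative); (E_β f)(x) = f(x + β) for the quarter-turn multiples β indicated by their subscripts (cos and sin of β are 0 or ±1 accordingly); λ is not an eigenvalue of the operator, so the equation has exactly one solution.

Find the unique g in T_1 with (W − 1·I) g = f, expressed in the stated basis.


the image equals g(x) = 9/2 + (33/37)cos x + (13/37)sin x

write g with unknown coordinates in the stated basis and equate coefficients in (W − 1·I) g = f
solving from the highest basis element down gives g = 9/2 + (33/37)cos x + (13/37)sin x
check: W g = -(78/37)cos x + (198/37)sin x
so W g − 1·g = -9/2 - 3cos x + 5sin x = f ✓


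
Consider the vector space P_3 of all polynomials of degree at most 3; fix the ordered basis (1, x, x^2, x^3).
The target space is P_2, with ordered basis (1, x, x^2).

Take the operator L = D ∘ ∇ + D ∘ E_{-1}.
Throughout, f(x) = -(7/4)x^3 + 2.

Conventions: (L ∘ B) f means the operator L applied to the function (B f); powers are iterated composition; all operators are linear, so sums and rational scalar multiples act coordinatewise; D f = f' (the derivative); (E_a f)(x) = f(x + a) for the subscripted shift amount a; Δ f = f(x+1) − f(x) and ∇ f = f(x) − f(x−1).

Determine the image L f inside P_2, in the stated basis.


∇ f = -(21/4)x^2 + (21/4)x - 7/4
D ∇ f = -(21/2)x + 21/4
E_{-1} f = -(7/4)x^3 + (21/4)x^2 - (21/4)x + 15/4
D E_{-1} f = -(21/4)x^2 + (21/2)x - 21/4
(D ∘ ∇ + D ∘ E_{-1}) f = -(21/4)x^2

g(x) = -(21/4)x^2


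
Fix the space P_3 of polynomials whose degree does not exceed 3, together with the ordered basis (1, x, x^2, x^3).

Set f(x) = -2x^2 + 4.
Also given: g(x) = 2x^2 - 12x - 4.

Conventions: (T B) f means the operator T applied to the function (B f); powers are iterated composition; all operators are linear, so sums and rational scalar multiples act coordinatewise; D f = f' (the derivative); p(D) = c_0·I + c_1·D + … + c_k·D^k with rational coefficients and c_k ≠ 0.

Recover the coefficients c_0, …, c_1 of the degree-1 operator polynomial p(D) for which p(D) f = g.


p(D) = -I + 3·D, i.e. c_0 = -1, c_1 = 3

D^0 f = -2x^2 + 4
D^1 f = -4x
matching coefficients of g against c_0 f + c_1 Df + … from the top degree down determines the c_i
solution: c_0 = -1, c_1 = 3


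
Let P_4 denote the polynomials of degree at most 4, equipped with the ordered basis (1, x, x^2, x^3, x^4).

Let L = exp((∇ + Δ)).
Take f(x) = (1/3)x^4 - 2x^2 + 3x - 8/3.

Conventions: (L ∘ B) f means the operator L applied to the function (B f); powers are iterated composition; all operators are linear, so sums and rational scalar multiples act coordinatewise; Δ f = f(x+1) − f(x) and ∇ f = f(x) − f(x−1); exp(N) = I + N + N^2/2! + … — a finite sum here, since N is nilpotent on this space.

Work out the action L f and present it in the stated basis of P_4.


order-1 term: (8/3)x^3 - (16/3)x + 6
order-2 term: 8x^2 - 8/3
order-3 term: (32/3)x
order-4 term: 16/3
the series for exp((∇ + Δ)) f terminates at order 4
exp((∇ + Δ)) f = (1/3)x^4 + (8/3)x^3 + 6x^2 + (25/3)x + 6

the result is g(x) = (1/3)x^4 + (8/3)x^3 + 6x^2 + (25/3)x + 6


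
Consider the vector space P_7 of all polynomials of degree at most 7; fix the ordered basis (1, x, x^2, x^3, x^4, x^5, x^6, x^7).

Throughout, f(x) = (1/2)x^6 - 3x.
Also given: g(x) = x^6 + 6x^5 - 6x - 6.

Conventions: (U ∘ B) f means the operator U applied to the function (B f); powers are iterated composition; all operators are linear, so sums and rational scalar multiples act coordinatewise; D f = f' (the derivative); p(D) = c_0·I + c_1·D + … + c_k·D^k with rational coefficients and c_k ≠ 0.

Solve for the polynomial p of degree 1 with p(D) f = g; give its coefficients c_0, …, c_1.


D^0 f = (1/2)x^6 - 3x
D^1 f = 3x^5 - 3
matching coefficients of g against c_0 f + c_1 Df + … from the top degree down determines the c_i
solution: c_0 = 2, c_1 = 2

p(D) = 2·I + 2·D, i.e. c_0 = 2, c_1 = 2


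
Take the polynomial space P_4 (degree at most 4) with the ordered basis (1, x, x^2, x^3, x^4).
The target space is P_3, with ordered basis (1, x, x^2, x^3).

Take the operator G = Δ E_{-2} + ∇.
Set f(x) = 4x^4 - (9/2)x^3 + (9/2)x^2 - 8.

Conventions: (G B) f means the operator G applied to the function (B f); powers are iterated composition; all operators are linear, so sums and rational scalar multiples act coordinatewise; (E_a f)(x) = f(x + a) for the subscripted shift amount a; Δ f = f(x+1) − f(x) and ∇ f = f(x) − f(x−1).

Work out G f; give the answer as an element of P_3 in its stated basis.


E_{-2} f = 4x^4 - (73/2)x^3 + (255/2)x^2 - 200x + 110
Δ E_{-2} f = 16x^3 - (171/2)x^2 + (323/2)x - 105
∇ f = 16x^3 - (75/2)x^2 + (77/2)x - 13
(Δ E_{-2} + ∇) f = 32x^3 - 123x^2 + 200x - 118

the image equals g(x) = 32x^3 - 123x^2 + 200x - 118


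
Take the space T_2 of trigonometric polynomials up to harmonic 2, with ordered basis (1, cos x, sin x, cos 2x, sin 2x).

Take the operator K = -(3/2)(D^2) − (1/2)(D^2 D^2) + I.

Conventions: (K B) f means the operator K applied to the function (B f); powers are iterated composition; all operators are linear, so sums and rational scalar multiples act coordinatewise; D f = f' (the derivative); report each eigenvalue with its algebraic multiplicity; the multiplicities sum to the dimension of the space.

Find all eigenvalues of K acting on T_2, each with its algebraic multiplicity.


λ = -1 (multiplicity 2), λ = 1 (multiplicity 1), λ = 2 (multiplicity 2)

image of 1: 1
image of cos x: 2cos x
image of sin x: 2sin x
image of cos 2x: -cos 2x
image of sin 2x: -sin 2x
the matrix is diagonal; its diagonal is (1, 2, 2, -1, -1)
for a triangular matrix the eigenvalues are the diagonal entries, with algebraic multiplicity their repetition count


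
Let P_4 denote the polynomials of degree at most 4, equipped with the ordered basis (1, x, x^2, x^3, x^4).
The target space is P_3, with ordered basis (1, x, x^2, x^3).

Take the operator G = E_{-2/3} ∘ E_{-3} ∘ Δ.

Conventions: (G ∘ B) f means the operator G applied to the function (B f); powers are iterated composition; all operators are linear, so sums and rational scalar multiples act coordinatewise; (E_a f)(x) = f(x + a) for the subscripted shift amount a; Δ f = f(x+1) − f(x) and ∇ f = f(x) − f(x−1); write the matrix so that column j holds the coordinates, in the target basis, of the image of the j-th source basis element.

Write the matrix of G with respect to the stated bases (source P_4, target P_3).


the matrix is [[0, 1, -19/3, 91/3, -3515/27]; [0, 0, 2, -19, 364/3]; [0, 0, 0, 3, -38]; [0, 0, 0, 0, 4]] (rows listed top to bottom)

image of 1: 0
image of x: 1
image of x^2: 2x - 19/3
image of x^3: 3x^2 - 19x + 91/3
image of x^4: 4x^3 - 38x^2 + (364/3)x - 3515/27
each image's coordinates form column j of the matrix


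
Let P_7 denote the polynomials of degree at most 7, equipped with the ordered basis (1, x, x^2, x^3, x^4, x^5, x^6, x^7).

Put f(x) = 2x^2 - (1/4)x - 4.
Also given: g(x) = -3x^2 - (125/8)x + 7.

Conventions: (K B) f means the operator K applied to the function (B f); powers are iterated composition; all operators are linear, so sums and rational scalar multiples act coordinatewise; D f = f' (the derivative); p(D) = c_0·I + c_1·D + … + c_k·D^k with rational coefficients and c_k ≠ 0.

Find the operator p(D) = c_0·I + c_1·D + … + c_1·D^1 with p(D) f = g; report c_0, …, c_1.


p(D) = -(3/2)·I − 4·D, i.e. c_0 = -3/2, c_1 = -4

D^0 f = 2x^2 - (1/4)x - 4
D^1 f = 4x - 1/4
matching coefficients of g against c_0 f + c_1 Df + … from the top degree down determines the c_i
solution: c_0 = -3/2, c_1 = -4
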